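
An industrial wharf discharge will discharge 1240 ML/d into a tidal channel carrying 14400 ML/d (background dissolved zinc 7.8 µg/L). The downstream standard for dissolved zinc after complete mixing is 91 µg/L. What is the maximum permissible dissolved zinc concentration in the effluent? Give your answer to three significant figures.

1060 µg/L

At the limit, (Qr·Cr + Qe·Cₑ)/(Qr + Qe) = 91:
Cₑ = (15640·91 − 14400·7.800) / 1240 = 1057 µg/L.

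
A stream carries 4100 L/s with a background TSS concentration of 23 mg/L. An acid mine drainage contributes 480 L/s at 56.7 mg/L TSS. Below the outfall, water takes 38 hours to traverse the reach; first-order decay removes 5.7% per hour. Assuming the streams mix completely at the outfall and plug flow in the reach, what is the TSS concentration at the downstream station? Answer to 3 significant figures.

2.85 mg/L

Mixed concentration C = ΣQC/ΣQ = (4100·23.00 + 480.0·56.70) / 4580 = 121500/4580 = 26.53 mg/L.
5.7%/h lost → k = −ln(1 − 0.057) = 0.05869 h⁻¹.
Applying C = C₀e^(−kt): 26.53 × 0.1075 = 2.852 mg/L.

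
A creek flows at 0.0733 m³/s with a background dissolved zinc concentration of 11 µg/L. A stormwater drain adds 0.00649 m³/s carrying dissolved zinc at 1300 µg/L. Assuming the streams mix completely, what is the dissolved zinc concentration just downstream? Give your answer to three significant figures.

116 µg/L

Mass balance: C = (0.07330·11.00 + 0.006490·1300) / 0.07979 = 9.243/0.07979 = 115.8 µg/L.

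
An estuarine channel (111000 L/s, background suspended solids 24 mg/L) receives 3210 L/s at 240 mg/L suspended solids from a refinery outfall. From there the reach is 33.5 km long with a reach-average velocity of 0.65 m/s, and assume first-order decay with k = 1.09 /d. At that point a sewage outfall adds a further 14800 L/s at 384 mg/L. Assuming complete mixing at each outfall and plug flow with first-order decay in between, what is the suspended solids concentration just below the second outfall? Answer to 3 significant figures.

57.9 mg/L

Mass balance: C = (111000·24.00 + 3210·240.0) / 114200 = 3434000/114200 = 30.07 mg/L; combined flow 114200 L/s.
Travel time t = 33.5·1000 / 0.65 = 51540 s = 14.32 h.
After decay, C = 30.07 × e^(−kt) = 30.07 × 0.5219 = 15.70 mg/L.
At the second outfall, C = (114200·15.70 + 14800·384.0) / (114200 + 14800) = 57.95 mg/L.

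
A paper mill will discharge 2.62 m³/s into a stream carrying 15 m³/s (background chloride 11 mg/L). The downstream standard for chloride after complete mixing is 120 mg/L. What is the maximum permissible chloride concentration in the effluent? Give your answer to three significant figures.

744 mg/L

At the limit, (Qr·Cr + Qe·Cₑ)/(Qr + Qe) = 120:
Cₑ = (17.62·120 − 15.00·11.00) / 2.620 = 744.0 mg/L.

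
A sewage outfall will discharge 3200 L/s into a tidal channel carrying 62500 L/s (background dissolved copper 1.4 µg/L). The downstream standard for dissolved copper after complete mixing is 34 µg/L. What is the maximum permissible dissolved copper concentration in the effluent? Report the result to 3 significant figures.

671 µg/L

At the limit, (Qr·Cr + Qe·Cₑ)/(Qr + Qe) = 34:
Cₑ = (65700·34 − 62500·1.400) / 3200 = 670.7 µg/L.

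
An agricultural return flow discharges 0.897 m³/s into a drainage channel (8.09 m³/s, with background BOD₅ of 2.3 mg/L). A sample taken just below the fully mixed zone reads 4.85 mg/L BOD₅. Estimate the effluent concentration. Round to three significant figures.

Mass balance: 8.090·2.300 + 0.8970·Cₑ = 8.987·4.850
→ Cₑ = (8.987·4.850 − 8.090·2.300) / 0.8970 = 27.85 mg/L.

27.8 mg/L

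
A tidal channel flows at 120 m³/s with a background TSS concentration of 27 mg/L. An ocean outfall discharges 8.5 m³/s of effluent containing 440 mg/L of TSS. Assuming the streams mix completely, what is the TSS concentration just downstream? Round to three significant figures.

54.3 mg/L

Mass balance: C = (120.0·27.00 + 8.500·440.0) / 128.5 = 6980/128.5 = 54.32 mg/L.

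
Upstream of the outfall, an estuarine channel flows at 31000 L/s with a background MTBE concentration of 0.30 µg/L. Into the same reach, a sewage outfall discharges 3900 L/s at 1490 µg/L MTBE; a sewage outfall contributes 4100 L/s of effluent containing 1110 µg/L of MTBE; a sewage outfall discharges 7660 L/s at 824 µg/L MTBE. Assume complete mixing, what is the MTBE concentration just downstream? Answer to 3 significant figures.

358 µg/L

Conservation of mass: C = (31000·0.3000 + 3900·1490 + 4100·1110 + 7660·824.0) / 46660 = 16680000/46660 = 357.5 µg/L.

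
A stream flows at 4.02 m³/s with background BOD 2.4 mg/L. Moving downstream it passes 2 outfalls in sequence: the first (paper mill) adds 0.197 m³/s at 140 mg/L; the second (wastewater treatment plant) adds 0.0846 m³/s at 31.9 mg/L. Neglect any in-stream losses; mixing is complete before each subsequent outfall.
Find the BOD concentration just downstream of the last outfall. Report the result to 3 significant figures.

9.28 mg/L

After outfall 1: Q = 4.020 + 0.1970 = 4.217 m³/s; C = (4.020·2.400 + 0.1970·140.0)/4.217 = 8.828 mg/L.
After outfall 2: Q = 4.217 + 0.08460 = 4.302 m³/s; C = (4.217·8.828 + 0.08460·31.90)/4.302 = 9.282 mg/L.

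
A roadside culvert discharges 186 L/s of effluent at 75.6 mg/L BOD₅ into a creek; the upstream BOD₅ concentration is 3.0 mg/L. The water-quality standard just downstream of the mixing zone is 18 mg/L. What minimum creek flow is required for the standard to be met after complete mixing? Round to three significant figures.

714 L/s

Set C_mix = 18: (Q·3.000 + 186.0·75.60) / (Q + 186.0) = 18
→ Q = 186.0·(75.60 − 18)/(18 − 3.000) = 714.2 L/s.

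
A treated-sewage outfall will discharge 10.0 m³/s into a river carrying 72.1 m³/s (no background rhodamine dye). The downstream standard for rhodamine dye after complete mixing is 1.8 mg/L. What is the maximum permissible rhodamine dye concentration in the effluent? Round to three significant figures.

At the limit, (Qr·Cr + Qe·Cₑ)/(Qr + Qe) = 1.8:
Cₑ = (82.10·1.8 − 72.10·0) / 10.00 = 14.78 mg/L.

14.8 mg/L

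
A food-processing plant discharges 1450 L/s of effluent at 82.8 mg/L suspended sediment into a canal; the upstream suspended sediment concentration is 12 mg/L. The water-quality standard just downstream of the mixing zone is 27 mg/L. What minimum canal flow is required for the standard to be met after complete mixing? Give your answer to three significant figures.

5390 L/s

Set C_mix = 27: (Q·12.00 + 1450·82.80) / (Q + 1450) = 27
→ Q = 1450·(82.80 − 27)/(27 − 12.00) = 5394 L/s.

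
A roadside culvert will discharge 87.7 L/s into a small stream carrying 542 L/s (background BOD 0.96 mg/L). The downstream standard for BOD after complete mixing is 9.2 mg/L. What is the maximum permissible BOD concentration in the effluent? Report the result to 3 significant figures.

60.1 mg/L

At the limit, (Qr·Cr + Qe·Cₑ)/(Qr + Qe) = 9.2:
Cₑ = (629.7·9.2 − 542.0·0.9600) / 87.70 = 60.12 mg/L.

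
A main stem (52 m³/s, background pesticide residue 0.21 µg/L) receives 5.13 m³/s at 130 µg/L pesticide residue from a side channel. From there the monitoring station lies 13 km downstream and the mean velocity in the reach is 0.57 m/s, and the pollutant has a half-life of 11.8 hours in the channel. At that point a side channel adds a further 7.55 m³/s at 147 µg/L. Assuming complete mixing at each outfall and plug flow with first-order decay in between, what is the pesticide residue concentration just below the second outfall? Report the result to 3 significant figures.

Mass balance: C = (52.00·0.2100 + 5.130·130.0) / 57.13 = 677.8/57.13 = 11.86 µg/L; combined flow 57.13 m³/s.
Travel time t = 13·1000 / 0.57 = 22810 s = 6.335 h.
Half-life 11.8 h → k = ln 2 / 11.8 = 0.05874 h⁻¹ = 1.410 d⁻¹.
Decay over the reach: 11.86·exp(−kt) = 11.86·0.6893 = 8.178 µg/L.
At the second outfall, C = (57.13·8.178 + 7.550·147.0) / (57.13 + 7.550) = 24.38 µg/L.

24.4 µg/L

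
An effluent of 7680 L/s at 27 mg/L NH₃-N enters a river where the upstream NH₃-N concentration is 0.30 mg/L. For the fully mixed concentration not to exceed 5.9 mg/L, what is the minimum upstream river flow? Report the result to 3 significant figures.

28900 L/s

Set C_mix = 5.9: (Q·0.3000 + 7680·27.00) / (Q + 7680) = 5.9
→ Q = 7680·(27.00 − 5.9)/(5.9 − 0.3000) = 28940 L/s.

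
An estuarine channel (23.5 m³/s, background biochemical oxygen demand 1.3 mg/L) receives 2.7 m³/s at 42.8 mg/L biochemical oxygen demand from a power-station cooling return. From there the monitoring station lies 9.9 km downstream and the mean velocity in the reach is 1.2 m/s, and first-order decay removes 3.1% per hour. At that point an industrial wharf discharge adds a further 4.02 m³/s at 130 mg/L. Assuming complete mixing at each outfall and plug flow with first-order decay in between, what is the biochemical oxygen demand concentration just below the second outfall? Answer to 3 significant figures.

Mixed concentration C = ΣQC/ΣQ = (23.50·1.300 + 2.700·42.80) / 26.20 = 146.1/26.20 = 5.577 mg/L; combined flow 26.20 m³/s.
Travel time t = 9.9·1000 / 1.2 = 8250 s = 2.292 h.
3.1%/h lost → k = −ln(1 − 0.031) = 0.03149 h⁻¹.
Decay over the reach: 5.577·exp(−kt) = 5.577·0.9304 = 5.188 mg/L.
Second outfall: C = (26.20·5.188 + 4.020·130.0)/30.22 = 21.79 mg/L.

21.8 mg/L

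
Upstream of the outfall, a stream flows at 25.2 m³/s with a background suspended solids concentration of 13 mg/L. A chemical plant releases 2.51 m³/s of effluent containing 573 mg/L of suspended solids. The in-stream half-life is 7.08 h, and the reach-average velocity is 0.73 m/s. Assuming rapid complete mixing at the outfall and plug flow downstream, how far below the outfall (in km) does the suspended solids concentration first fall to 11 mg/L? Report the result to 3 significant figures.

Flow-weighted average: C = (25.20·13.00 + 2.510·573.0) / 27.71 = 1766/27.71 = 63.73 mg/L.
Half-life 7.08 h → k = ln 2 / 7.08 = 0.09790 h⁻¹ = 2.350 d⁻¹.
Set 63.73·exp(−k·t) = 11 → t = ln(63.73/11)/k = 64600 s = 17.94 h.
Distance = v·t = 0.73·64600 = 47150 m = 47.15 km.

47.2 km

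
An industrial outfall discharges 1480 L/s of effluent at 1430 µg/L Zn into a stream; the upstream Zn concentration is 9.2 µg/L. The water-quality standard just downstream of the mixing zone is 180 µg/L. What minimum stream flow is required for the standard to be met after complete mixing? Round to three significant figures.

Set C_mix = 180: (Q·9.200 + 1480·1430) / (Q + 1480) = 180
→ Q = 1480·(1430 − 180)/(180 − 9.200) = 10830 L/s.

10800 L/s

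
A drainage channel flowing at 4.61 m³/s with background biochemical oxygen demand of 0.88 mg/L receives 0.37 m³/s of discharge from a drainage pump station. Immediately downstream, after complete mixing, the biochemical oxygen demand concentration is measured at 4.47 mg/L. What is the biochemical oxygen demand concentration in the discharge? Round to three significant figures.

Mass balance: 4.610·0.8800 + 0.3700·Cₑ = 4.980·4.470
→ Cₑ = (4.980·4.470 − 4.610·0.8800) / 0.3700 = 49.20 mg/L.

49.2 mg/L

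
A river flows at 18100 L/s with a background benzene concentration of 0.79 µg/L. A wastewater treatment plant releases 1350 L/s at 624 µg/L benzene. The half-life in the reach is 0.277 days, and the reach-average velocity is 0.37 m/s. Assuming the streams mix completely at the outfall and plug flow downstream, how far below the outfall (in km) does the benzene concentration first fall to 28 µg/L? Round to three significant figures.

Mixed concentration C = ΣQC/ΣQ = (18100·0.7900 + 1350·624.0) / 19450 = 856700/19450 = 44.05 µg/L.
Half-life 0.277 d → k = ln 2 / 0.277 = 2.502 d⁻¹.
Set 44.05·exp(−k·t) = 28 → t = ln(44.05/28)/k = 15640 s = 4.345 h.
Distance = v·t = 0.37·15640 = 5788 m = 5.788 km.

5.79 km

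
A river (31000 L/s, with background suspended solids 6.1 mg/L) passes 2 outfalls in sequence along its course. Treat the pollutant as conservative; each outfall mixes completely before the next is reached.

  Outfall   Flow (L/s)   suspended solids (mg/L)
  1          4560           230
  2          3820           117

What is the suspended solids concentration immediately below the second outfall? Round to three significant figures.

42.8 mg/L

Outfall 1: combined Q = 35560 L/s; C = (31000·6.100 + 4560·230.0)/35560 = 34.81 mg/L.
Outfall 2: combined Q = 39380 L/s; C = (35560·34.81 + 3820·117.0)/39380 = 42.78 mg/L.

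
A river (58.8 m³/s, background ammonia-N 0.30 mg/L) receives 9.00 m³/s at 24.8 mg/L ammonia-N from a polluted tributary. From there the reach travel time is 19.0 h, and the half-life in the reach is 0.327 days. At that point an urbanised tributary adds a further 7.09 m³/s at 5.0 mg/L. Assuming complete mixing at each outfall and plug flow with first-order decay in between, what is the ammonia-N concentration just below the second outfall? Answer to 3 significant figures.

1.07 mg/L

Mass balance: C = (58.80·0.3000 + 9.000·24.80) / 67.80 = 240.8/67.80 = 3.552 mg/L; combined flow 67.80 m³/s.
Half-life 0.327 d → k = ln 2 / 0.327 = 2.120 d⁻¹.
After decay, C = 3.552 × e^(−kt) = 3.552 × 0.1867 = 0.6633 mg/L.
Second outfall: C = (67.80·0.6633 + 7.090·5.000)/74.89 = 1.074 mg/L.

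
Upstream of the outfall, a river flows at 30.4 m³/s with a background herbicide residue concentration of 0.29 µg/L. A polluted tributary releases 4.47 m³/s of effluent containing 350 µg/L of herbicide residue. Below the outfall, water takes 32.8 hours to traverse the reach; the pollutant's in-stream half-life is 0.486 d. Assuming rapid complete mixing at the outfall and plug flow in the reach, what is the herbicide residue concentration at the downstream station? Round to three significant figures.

6.42 µg/L

After mixing, C = (30.40·0.2900 + 4.470·350.0) / 34.87 = 1573/34.87 = 45.12 µg/L.
Half-life 0.486 d → k = ln 2 / 0.486 = 1.426 d⁻¹.
Applying C = C₀e^(−kt): 45.12 × 0.1424 = 6.425 µg/L.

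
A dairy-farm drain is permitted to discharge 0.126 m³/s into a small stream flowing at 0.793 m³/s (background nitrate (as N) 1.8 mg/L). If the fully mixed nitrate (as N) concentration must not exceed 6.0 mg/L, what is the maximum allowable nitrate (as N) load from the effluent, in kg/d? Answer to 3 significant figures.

Mass balance at the limit: 0.7930·1.800 + 0.1260·Cₑ = 0.9190·6.0 → Cₑ = 32.43 mg/L.
Load = 0.1260 m³/s × 32.43 g/m³ × 86 400 s/d = 353.1 kg/d.

353 kg/d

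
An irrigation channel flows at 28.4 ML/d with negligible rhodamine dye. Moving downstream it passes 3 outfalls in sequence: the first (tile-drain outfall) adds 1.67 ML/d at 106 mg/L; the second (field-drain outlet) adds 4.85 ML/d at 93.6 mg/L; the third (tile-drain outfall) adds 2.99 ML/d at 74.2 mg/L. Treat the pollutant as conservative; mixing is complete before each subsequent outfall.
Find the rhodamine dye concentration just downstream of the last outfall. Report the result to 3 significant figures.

After outfall 1: Q = 28.40 + 1.670 = 30.07 ML/d; C = (28.40·0 + 1.670·106.0)/30.07 = 5.887 mg/L.
After outfall 2: Q = 30.07 + 4.850 = 34.92 ML/d; C = (30.07·5.887 + 4.850·93.60)/34.92 = 18.07 mg/L.
After outfall 3: Q = 34.92 + 2.990 = 37.91 ML/d; C = (34.92·18.07 + 2.990·74.20)/37.91 = 22.50 mg/L.

22.5 mg/L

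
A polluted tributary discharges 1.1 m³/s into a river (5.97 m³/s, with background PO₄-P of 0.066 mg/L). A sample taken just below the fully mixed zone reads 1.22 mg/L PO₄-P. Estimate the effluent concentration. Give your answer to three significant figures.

7.48 mg/L

Mass balance: 5.970·0.06600 + 1.100·Cₑ = 7.070·1.220
→ Cₑ = (7.070·1.220 − 5.970·0.06600) / 1.100 = 7.483 mg/L.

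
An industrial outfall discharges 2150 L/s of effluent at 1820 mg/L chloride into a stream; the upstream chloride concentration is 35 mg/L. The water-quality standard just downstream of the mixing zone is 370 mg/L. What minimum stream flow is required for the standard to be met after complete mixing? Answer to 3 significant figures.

Set C_mix = 370: (Q·35.00 + 2150·1820) / (Q + 2150) = 370
→ Q = 2150·(1820 − 370)/(370 − 35.00) = 9306 L/s.

9310 L/s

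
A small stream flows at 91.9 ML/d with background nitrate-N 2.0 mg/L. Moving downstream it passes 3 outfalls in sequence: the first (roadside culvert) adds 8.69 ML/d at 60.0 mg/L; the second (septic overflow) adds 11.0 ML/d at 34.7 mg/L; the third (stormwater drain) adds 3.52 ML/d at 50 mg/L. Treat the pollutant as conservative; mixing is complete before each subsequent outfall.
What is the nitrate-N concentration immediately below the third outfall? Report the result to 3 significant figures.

After outfall 1: Q = 91.90 + 8.690 = 100.6 ML/d; C = (91.90·2.000 + 8.690·60.00)/100.6 = 7.011 mg/L.
After outfall 2: Q = 100.6 + 11.00 = 111.6 ML/d; C = (100.6·7.011 + 11.00·34.70)/111.6 = 9.740 mg/L.
After outfall 3: Q = 111.6 + 3.520 = 115.1 ML/d; C = (111.6·9.740 + 3.520·50.00)/115.1 = 10.97 mg/L.

11.0 mg/L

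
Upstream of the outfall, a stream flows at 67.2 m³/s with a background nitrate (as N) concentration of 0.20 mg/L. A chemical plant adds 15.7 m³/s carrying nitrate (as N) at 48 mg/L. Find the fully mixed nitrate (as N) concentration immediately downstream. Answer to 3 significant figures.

Conservation of mass: C = (67.20·0.2000 + 15.70·48.00) / 82.90 = 767.0/82.90 = 9.253 mg/L.

9.25 mg/L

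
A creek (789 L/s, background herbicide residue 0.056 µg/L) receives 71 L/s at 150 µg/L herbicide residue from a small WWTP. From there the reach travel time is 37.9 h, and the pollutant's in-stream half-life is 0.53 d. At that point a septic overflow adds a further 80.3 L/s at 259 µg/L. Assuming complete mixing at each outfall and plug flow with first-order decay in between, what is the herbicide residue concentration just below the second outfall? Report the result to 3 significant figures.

Conservation of mass: C = (789.0·0.05600 + 71.00·150.0) / 860.0 = 10690/860.0 = 12.44 µg/L; combined flow 860.0 L/s.
Half-life 0.53 d → k = ln 2 / 0.53 = 1.308 d⁻¹.
First-order decay: C = 12.44·exp(−k·t) = 12.44·0.1268 = 1.577 µg/L.
Second outfall: C = (860.0·1.577 + 80.30·259.0)/940.3 = 23.56 µg/L.

23.6 µg/L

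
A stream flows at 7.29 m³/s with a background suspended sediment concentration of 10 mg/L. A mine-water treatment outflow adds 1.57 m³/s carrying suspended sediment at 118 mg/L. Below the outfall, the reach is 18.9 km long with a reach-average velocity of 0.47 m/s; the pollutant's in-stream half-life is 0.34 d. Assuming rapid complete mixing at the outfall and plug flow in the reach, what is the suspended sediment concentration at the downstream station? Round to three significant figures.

Mixed concentration C = ΣQC/ΣQ = (7.290·10.00 + 1.570·118.0) / 8.860 = 258.2/8.860 = 29.14 mg/L.
Travel time t = 18.9·1000 / 0.47 = 40210 s = 11.17 h.
Half-life 0.34 d → k = ln 2 / 0.34 = 2.039 d⁻¹.
Decay over the reach: 29.14·exp(−kt) = 29.14·0.3872 = 11.28 mg/L.

11.3 mg/L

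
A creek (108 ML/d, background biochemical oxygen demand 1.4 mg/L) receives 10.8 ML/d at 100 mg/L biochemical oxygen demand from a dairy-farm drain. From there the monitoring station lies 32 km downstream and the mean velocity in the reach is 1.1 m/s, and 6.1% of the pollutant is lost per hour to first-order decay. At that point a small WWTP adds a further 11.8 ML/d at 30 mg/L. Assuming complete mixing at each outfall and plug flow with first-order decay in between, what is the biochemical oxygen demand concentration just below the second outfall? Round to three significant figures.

8.38 mg/L

Mixed concentration C = ΣQC/ΣQ = (108.0·1.400 + 10.80·100.0) / 118.8 = 1231/118.8 = 10.36 mg/L; combined flow 118.8 ML/d.
Travel time t = 32·1000 / 1.1 = 29090 s = 8.081 h.
6.1%/h lost → k = −ln(1 − 0.061) = 0.06294 h⁻¹.
After decay, C = 10.36 × e^(−kt) = 10.36 × 0.6013 = 6.232 mg/L.
Second outfall: C = (118.8·6.232 + 11.80·30.00)/130.6 = 8.379 mg/L.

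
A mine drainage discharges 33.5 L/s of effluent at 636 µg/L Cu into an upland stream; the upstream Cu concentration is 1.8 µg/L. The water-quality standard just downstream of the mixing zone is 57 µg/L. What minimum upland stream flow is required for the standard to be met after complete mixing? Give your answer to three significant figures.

351 L/s

Set C_mix = 57: (Q·1.800 + 33.50·636.0) / (Q + 33.50) = 57
→ Q = 33.50·(636.0 − 57)/(57 − 1.800) = 351.4 L/s.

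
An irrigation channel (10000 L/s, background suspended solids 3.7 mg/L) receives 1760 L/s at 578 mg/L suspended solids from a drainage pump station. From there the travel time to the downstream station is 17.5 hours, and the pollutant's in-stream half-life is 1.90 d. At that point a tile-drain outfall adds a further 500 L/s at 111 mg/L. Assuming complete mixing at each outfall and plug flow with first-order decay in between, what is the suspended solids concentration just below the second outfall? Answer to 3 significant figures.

70.4 mg/L

After mixing, C = (10000·3.700 + 1760·578.0) / 11760 = 1054000/11760 = 89.65 mg/L; combined flow 11760 L/s.
Half-life 1.90 d → k = ln 2 / 1.90 = 0.3648 d⁻¹.
Decay over the reach: 89.65·exp(−kt) = 89.65·0.7664 = 68.71 mg/L.
At the second outfall, C = (11760·68.71 + 500.0·111.0) / (11760 + 500.0) = 70.43 mg/L.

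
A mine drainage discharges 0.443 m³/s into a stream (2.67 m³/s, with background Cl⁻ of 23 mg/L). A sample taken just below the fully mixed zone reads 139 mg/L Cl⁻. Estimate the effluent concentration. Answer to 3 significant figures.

Mass balance: 2.670·23.00 + 0.4430·Cₑ = 3.113·139.0
→ Cₑ = (3.113·139.0 − 2.670·23.00) / 0.4430 = 838.1 mg/L.

838 mg/L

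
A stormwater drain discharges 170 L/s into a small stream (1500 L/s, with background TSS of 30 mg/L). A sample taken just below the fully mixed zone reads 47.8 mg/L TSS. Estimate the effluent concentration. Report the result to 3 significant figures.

205 mg/L

Mass balance: 1500·30.00 + 170.0·Cₑ = 1670·47.80
→ Cₑ = (1670·47.80 − 1500·30.00) / 170.0 = 204.9 mg/L.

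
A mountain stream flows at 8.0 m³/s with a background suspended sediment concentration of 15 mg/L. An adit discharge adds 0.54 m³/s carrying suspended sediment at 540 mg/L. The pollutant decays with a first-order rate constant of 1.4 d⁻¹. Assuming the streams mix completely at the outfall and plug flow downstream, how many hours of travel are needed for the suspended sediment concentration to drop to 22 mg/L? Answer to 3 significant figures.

13.4 h

After mixing, C = (8.000·15.00 + 0.5400·540.0) / 8.540 = 411.6/8.540 = 48.20 mg/L.
48.20·exp(−k·t) = 22 → t = ln(48.20/22)/k = 48400 s = 13.44 h.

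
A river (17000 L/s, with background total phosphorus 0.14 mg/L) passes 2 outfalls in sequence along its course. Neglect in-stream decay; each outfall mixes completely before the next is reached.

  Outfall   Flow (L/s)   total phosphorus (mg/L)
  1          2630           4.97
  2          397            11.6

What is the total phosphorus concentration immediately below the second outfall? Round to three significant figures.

1.00 mg/L

Outfall 1: combined Q = 19630 L/s; C = (17000·0.1400 + 2630·4.970)/19630 = 0.7871 mg/L.
Outfall 2: combined Q = 20030 L/s; C = (19630·0.7871 + 397.0·11.60)/20030 = 1.001 mg/L.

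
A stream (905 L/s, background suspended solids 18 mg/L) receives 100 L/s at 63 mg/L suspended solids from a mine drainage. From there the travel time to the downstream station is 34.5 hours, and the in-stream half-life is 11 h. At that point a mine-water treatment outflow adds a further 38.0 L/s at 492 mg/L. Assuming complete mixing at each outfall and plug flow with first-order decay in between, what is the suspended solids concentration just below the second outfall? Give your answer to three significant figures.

Flow-weighted average: C = (905.0·18.00 + 100.0·63.00) / 1005 = 22590/1005 = 22.48 mg/L; combined flow 1005 L/s.
Half-life 11 h → k = ln 2 / 11 = 0.06301 h⁻¹ = 1.512 d⁻¹.
Decay over the reach: 22.48·exp(−kt) = 22.48·0.1137 = 2.556 mg/L.
Second outfall: C = (1005·2.556 + 38.00·492.0)/1043 = 20.39 mg/L.

20.4 mg/L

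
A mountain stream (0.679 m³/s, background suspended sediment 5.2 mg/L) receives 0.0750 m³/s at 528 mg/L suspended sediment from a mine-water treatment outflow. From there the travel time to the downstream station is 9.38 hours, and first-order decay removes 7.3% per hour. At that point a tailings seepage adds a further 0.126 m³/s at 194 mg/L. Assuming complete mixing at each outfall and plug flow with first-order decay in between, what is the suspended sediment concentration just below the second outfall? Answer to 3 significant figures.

51.8 mg/L

Mixed concentration C = ΣQC/ΣQ = (0.6790·5.200 + 0.07500·528.0) / 0.7540 = 43.13/0.7540 = 57.20 mg/L; combined flow 0.7540 m³/s.
7.3%/h lost → k = −ln(1 − 0.073) = 0.07580 h⁻¹.
Decay over the reach: 57.20·exp(−kt) = 57.20·0.4911 = 28.09 mg/L.
Second outfall: C = (0.7540·28.09 + 0.1260·194.0)/0.8800 = 51.85 mg/L.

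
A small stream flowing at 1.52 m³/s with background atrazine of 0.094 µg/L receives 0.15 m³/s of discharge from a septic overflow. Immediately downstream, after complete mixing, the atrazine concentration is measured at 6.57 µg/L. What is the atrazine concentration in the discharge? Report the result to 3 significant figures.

72.2 µg/L

Mass balance: 1.520·0.09400 + 0.1500·Cₑ = 1.670·6.570
→ Cₑ = (1.670·6.570 − 1.520·0.09400) / 0.1500 = 72.19 µg/L.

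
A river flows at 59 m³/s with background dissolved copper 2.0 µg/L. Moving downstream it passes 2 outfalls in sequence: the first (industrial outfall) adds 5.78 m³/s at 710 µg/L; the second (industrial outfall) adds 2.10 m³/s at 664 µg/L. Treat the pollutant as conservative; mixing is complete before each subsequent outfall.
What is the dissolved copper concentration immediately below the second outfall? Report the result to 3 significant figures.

Below outfall 1: Q → 64.78 m³/s, C = (59.00·2.000 + 5.780·710.0)/64.78 = 65.17 µg/L.
Below outfall 2: Q → 66.88 m³/s, C = (64.78·65.17 + 2.100·664.0)/66.88 = 83.97 µg/L.

84.0 µg/L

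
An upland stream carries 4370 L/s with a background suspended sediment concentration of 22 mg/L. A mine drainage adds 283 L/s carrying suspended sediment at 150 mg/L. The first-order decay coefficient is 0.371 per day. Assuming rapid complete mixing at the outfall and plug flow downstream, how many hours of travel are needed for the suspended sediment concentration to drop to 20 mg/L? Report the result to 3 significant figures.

After mixing, C = (4370·22.00 + 283.0·150.0) / 4653 = 138600/4653 = 29.79 mg/L.
29.79·exp(−k·t) = 20 → t = ln(29.79/20)/k = 92750 s = 25.76 h.

25.8 h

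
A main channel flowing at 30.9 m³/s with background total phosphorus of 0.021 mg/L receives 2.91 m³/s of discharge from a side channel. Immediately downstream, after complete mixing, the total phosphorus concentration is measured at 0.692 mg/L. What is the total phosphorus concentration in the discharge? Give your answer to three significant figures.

Mass balance: 30.90·0.02100 + 2.910·Cₑ = 33.81·0.6920
→ Cₑ = (33.81·0.6920 − 30.90·0.02100) / 2.910 = 7.817 mg/L.

7.82 mg/L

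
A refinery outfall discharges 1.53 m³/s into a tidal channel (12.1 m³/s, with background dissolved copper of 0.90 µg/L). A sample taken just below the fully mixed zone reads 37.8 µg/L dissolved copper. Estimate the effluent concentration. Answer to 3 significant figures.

Mass balance: 12.10·0.9000 + 1.530·Cₑ = 13.63·37.80
→ Cₑ = (13.63·37.80 − 12.10·0.9000) / 1.530 = 329.6 µg/L.

330 µg/L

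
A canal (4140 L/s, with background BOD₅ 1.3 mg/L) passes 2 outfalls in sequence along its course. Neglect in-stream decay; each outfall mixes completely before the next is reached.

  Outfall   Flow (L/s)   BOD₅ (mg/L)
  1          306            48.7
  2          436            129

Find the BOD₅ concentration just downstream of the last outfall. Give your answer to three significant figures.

Outfall 1: combined Q = 4446 L/s; C = (4140·1.300 + 306.0·48.70)/4446 = 4.562 mg/L.
Outfall 2: combined Q = 4882 L/s; C = (4446·4.562 + 436.0·129.0)/4882 = 15.68 mg/L.

15.7 mg/L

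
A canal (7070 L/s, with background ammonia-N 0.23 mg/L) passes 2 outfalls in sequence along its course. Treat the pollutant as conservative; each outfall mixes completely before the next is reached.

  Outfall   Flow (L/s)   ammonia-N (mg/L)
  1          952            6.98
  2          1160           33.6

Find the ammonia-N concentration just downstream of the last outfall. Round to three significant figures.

5.15 mg/L

Below outfall 1: Q → 8022 L/s, C = (7070·0.2300 + 952.0·6.980)/8022 = 1.031 mg/L.
Below outfall 2: Q → 9182 L/s, C = (8022·1.031 + 1160·33.60)/9182 = 5.146 mg/L.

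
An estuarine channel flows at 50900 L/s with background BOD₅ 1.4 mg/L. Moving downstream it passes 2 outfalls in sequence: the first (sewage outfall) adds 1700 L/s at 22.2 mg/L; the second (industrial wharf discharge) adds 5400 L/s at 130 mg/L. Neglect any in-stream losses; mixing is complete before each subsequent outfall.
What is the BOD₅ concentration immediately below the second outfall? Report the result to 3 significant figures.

14.0 mg/L

After outfall 1: Q = 50900 + 1700 = 52600 L/s; C = (50900·1.400 + 1700·22.20)/52600 = 2.072 mg/L.
After outfall 2: Q = 52600 + 5400 = 58000 L/s; C = (52600·2.072 + 5400·130.0)/58000 = 13.98 mg/L.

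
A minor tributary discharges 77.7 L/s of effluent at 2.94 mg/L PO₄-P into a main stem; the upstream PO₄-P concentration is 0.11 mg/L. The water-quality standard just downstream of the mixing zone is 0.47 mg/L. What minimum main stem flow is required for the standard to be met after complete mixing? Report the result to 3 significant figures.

533 L/s

Set C_mix = 0.47: (Q·0.1100 + 77.70·2.940) / (Q + 77.70) = 0.47
→ Q = 77.70·(2.940 − 0.47)/(0.47 − 0.1100) = 533.1 L/s.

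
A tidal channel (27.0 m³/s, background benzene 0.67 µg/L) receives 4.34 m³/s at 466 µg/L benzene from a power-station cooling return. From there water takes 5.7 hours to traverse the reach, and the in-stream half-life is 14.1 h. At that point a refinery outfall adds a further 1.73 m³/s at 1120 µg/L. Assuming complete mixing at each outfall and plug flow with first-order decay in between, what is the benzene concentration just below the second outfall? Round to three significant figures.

After mixing, C = (27.00·0.6700 + 4.340·466.0) / 31.34 = 2041/31.34 = 65.11 µg/L; combined flow 31.34 m³/s.
Half-life 14.1 h → k = ln 2 / 14.1 = 0.04916 h⁻¹ = 1.180 d⁻¹.
After decay, C = 65.11 × e^(−kt) = 65.11 × 0.7556 = 49.20 µg/L.
At the second outfall, C = (31.34·49.20 + 1.730·1120) / (31.34 + 1.730) = 105.2 µg/L.

105 µg/L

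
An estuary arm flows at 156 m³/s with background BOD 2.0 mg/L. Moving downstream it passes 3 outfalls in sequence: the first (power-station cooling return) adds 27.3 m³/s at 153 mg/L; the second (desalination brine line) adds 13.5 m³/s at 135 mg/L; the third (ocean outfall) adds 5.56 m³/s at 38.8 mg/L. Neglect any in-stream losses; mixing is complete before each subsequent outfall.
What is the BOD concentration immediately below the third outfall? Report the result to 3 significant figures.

Below outfall 1: Q → 183.3 m³/s, C = (156.0·2.000 + 27.30·153.0)/183.3 = 24.49 mg/L.
Below outfall 2: Q → 196.8 m³/s, C = (183.3·24.49 + 13.50·135.0)/196.8 = 32.07 mg/L.
Below outfall 3: Q → 202.4 m³/s, C = (196.8·32.07 + 5.560·38.80)/202.4 = 32.26 mg/L.

32.3 mg/L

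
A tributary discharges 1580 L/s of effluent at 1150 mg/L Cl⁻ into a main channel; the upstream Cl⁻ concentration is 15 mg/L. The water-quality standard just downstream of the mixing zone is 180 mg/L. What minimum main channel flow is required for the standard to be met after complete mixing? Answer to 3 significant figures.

9290 L/s

Set C_mix = 180: (Q·15.00 + 1580·1150) / (Q + 1580) = 180
→ Q = 1580·(1150 − 180)/(180 − 15.00) = 9288 L/s.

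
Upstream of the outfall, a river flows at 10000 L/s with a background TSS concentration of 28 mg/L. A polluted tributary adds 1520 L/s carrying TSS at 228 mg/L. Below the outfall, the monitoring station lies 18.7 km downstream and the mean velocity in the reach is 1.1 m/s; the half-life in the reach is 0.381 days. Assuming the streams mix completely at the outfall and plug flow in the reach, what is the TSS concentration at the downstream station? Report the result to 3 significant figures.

38.0 mg/L

Conservation of mass: C = (10000·28.00 + 1520·228.0) / 11520 = 626600/11520 = 54.39 mg/L.
Travel time t = 18.7·1000 / 1.1 = 17000 s = 4.722 h.
Half-life 0.381 d → k = ln 2 / 0.381 = 1.819 d⁻¹.
Decay over the reach: 54.39·exp(−kt) = 54.39·0.6991 = 38.02 mg/L.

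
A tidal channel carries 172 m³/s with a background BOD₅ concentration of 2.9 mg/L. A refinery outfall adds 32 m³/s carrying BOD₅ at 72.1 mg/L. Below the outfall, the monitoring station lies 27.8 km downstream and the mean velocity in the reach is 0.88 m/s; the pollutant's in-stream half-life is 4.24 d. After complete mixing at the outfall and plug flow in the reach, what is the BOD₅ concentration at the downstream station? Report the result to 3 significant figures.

Flow-weighted average: C = (172.0·2.900 + 32.00·72.10) / 204.0 = 2806/204.0 = 13.75 mg/L.
Travel time t = 27.8·1000 / 0.88 = 31590 s = 8.775 h.
Half-life 4.24 d → k = ln 2 / 4.24 = 0.1635 d⁻¹.
After decay, C = 13.75 × e^(−kt) = 13.75 × 0.9420 = 12.96 mg/L.

13.0 mg/L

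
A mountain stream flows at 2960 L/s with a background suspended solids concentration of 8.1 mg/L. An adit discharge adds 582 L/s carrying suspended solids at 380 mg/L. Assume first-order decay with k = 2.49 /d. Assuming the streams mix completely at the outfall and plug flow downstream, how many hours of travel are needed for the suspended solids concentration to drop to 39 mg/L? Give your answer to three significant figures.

Conservation of mass: C = (2960·8.100 + 582.0·380.0) / 3542 = 245100/3542 = 69.21 mg/L.
69.21·exp(−k·t) = 39 → t = ln(69.21/39)/k = 19900 s = 5.528 h.

5.53 h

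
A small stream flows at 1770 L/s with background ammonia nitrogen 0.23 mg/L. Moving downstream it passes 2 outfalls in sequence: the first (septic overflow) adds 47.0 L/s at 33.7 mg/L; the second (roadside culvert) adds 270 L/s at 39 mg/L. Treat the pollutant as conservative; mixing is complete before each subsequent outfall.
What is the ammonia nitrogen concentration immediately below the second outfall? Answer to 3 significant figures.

6.00 mg/L

Outfall 1: combined Q = 1817 L/s; C = (1770·0.2300 + 47.00·33.70)/1817 = 1.096 mg/L.
Outfall 2: combined Q = 2087 L/s; C = (1817·1.096 + 270.0·39.00)/2087 = 6.000 mg/L.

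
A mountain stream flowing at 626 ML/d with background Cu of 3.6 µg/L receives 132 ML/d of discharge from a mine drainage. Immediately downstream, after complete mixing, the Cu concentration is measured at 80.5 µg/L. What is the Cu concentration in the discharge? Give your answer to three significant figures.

445 µg/L

Mass balance: 626.0·3.600 + 132.0·Cₑ = 758.0·80.50
→ Cₑ = (758.0·80.50 − 626.0·3.600) / 132.0 = 445.2 µg/L.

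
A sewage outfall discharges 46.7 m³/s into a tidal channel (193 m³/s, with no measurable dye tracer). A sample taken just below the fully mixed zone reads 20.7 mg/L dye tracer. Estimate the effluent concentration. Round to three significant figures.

106 mg/L

Mass balance: 193.0·0 + 46.70·Cₑ = 239.7·20.70
→ Cₑ = (239.7·20.70 − 193.0·0) / 46.70 = 106.2 mg/L.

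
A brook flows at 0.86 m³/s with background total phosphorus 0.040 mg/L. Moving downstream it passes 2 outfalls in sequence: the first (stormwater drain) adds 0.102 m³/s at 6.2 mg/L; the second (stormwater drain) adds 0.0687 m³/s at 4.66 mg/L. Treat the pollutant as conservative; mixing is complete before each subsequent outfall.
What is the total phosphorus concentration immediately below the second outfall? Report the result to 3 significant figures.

0.958 mg/L

After outfall 1: Q = 0.8600 + 0.1020 = 0.9620 m³/s; C = (0.8600·0.04000 + 0.1020·6.200)/0.9620 = 0.6931 mg/L.
After outfall 2: Q = 0.9620 + 0.06870 = 1.031 m³/s; C = (0.9620·0.6931 + 0.06870·4.660)/1.031 = 0.9575 mg/L.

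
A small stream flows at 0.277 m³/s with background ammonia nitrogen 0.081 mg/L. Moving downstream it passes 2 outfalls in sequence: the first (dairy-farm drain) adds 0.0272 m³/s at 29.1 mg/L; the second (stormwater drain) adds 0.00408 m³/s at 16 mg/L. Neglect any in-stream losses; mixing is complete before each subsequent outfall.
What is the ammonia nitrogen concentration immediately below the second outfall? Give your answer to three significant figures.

2.85 mg/L

Below outfall 1: Q → 0.3042 m³/s, C = (0.2770·0.08100 + 0.02720·29.10)/0.3042 = 2.676 mg/L.
Below outfall 2: Q → 0.3083 m³/s, C = (0.3042·2.676 + 0.004080·16.00)/0.3083 = 2.852 mg/L.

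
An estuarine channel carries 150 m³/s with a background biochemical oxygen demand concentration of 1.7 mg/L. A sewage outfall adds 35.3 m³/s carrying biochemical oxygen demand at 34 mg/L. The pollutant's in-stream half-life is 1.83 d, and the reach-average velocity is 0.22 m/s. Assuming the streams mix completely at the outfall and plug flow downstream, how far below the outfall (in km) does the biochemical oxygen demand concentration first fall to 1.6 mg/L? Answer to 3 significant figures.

79.8 km

After mixing, C = (150.0·1.700 + 35.30·34.00) / 185.3 = 1455/185.3 = 7.853 mg/L.
Half-life 1.83 d → k = ln 2 / 1.83 = 0.3788 d⁻¹.
Set 7.853·exp(−k·t) = 1.6 → t = ln(7.853/1.6)/k = 362900 s = 100.8 h.
Distance = v·t = 0.22·362900 = 79840 m = 79.84 km.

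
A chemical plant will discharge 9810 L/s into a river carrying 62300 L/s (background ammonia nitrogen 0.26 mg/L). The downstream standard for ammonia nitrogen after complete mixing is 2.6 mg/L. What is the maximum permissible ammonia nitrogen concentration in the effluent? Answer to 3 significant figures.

17.5 mg/L

At the limit, (Qr·Cr + Qe·Cₑ)/(Qr + Qe) = 2.6:
Cₑ = (72110·2.6 − 62300·0.2600) / 9810 = 17.46 mg/L.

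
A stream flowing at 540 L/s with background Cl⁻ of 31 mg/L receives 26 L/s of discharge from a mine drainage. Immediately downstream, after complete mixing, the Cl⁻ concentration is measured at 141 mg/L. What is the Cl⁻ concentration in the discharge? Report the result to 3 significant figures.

2430 mg/L

Mass balance: 540.0·31.00 + 26.00·Cₑ = 566.0·141.0
→ Cₑ = (566.0·141.0 − 540.0·31.00) / 26.00 = 2426 mg/L.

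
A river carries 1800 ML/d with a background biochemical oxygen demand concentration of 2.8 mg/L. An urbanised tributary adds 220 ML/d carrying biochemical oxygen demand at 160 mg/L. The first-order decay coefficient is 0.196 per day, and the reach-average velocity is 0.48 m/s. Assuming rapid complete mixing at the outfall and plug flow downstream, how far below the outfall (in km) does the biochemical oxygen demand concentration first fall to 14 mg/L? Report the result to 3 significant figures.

Conservation of mass: C = (1800·2.800 + 220.0·160.0) / 2020 = 40240/2020 = 19.92 mg/L.
Set 19.92·exp(−k·t) = 14 → t = ln(19.92/14)/k = 155500 s = 43.19 h.
Distance = v·t = 0.48·155500 = 74630 m = 74.63 km.

74.6 km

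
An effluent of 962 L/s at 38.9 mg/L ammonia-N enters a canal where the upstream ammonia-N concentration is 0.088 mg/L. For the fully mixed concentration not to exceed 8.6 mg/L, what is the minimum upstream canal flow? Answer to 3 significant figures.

3420 L/s

Set C_mix = 8.6: (Q·0.08800 + 962.0·38.90) / (Q + 962.0) = 8.6
→ Q = 962.0·(38.90 − 8.6)/(8.6 − 0.08800) = 3424 L/s.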